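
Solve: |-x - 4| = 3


An absolute value equation |expr| = 3 gives two cases:
Case 1: -x - 4 = 3
  -x = 7, so x = -7
Case 2: -x - 4 = -3
  -x = 1, so x = -1

x = -7, x = -1


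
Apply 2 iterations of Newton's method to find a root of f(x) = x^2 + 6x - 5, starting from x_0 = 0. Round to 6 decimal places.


Newton's method: x_(n+1) = x_n - f(x_n)/f'(x_n)
f(x) = x^2 + 6x - 5
f'(x) = 2x + 6

Iteration 1:
  f(0.000000) = -5.000000
  f'(0.000000) = 6.000000
  x_1 = 0.000000 - (-5.000000)/(6.000000) = 0.833333

Iteration 2:
  f(0.833333) = 0.694444
  f'(0.833333) = 7.666667
  x_2 = 0.833333 - (0.694444)/(7.666667) = 0.742754

x_2 = 0.742754


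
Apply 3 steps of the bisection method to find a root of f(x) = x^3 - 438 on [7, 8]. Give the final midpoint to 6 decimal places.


f(x) = x^3 - 438
f(7) = -95 < 0
f(8) = 74 > 0

Step 1: midpoint = (7.000000 + 8.000000)/2 = 7.500000
  f(7.500000) = -16.125000
  f(mid) < 0, so root is in [7.500000, 8.000000]

Step 2: midpoint = (7.500000 + 8.000000)/2 = 7.750000
  f(7.750000) = 27.484375
  f(mid) > 0, so root is in [7.500000, 7.750000]

Step 3: midpoint = (7.500000 + 7.750000)/2 = 7.625000
  f(7.625000) = 5.322266
  f(mid) > 0, so root is in [7.500000, 7.625000]

midpoint = 7.625000


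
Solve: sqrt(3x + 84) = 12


Square both sides: 3x + 84 = 12^2 = 144
3x = 144 - 84 = 60
x = 20
Check: sqrt(3*20 + 84) = sqrt(144) = 12 ✓

x = 20


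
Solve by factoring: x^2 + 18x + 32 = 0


We need two numbers that multiply to 32 and add to 18.
Those numbers are 2 and 16 (since 2 * 16 = 32 and 2 + 16 = 18).
So x^2 + 18x + 32 = (x + 2)(x + 16) = 0
Setting each factor to zero: x = -2 or x = -16

x = -16, x = -2


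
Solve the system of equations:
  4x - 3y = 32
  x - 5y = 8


Using Cramer's rule:
Determinant D = (4)(-5) - (1)(-3) = -20 + 3 = -17
Dx = (32)(-5) - (8)(-3) = -160 + 24 = -136
Dy = (4)(8) - (1)(32) = 32 - 32 = 0
x = Dx/D = -136/-17 = 8
y = Dy/D = 0/-17 = 0

x = 8, y = 0


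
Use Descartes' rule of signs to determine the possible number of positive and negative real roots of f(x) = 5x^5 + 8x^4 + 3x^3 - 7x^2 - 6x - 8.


Descartes' rule of signs:

For positive roots, count sign changes in f(x) = 5x^5 + 8x^4 + 3x^3 - 7x^2 - 6x - 8:
Signs of coefficients: +, +, +, -, -, -
Number of sign changes: 1
Possible positive real roots: 1

For negative roots, examine f(-x) = -5x^5 + 8x^4 - 3x^3 - 7x^2 + 6x - 8:
Signs of coefficients: -, +, -, -, +, -
Number of sign changes: 4
Possible negative real roots: 4, 2, 0

Positive roots: 1; Negative roots: 4 or 2 or 0


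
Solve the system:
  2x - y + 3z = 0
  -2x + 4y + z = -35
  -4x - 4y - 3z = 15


Using Cramer's rule. Expand each determinant along the first row.
D  = 2*[4*(-3) - 1*(-4)] - (-1)*[(-2)*(-3) - 1*(-4)] + 3*[(-2)*(-4) - 4*(-4)]
  = 2*(-8) - (-1)*(10) + 3*(24) = 66
Dx = 0*[4*(-3) - 1*(-4)] - (-1)*[(-35)*(-3) - 1*15] + 3*[(-35)*(-4) - 4*15]
  = 0*(-8) - (-1)*(90) + 3*(80) = 330
Dy = 2*[(-35)*(-3) - 1*15] - 0*[(-2)*(-3) - 1*(-4)] + 3*[(-2)*15 - (-35)*(-4)]
  = 2*(90) - 0*(10) + 3*(-170) = -330
Dz = 2*[4*15 - (-35)*(-4)] - (-1)*[(-2)*15 - (-35)*(-4)] + 0*[(-2)*(-4) - 4*(-4)]
  = 2*(-80) - (-1)*(-170) + 0*(24) = -330
x = Dx/D = 330/66 = 5, y = Dy/D = -330/66 = -5, z = Dz/D = -330/66 = -5
Check eq1: (2)(5) + (-1)(-5) + (3)(-5) = 0 = 0 ✓
Check eq2: (-2)(5) + (4)(-5) + (1)(-5) = -35 = -35 ✓
Check eq3: (-4)(5) + (-4)(-5) + (-3)(-5) = 15 = 15 ✓

x = 5, y = -5, z = -5


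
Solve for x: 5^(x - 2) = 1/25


Express both sides with the same base.
1/25 = 5^(-2)
Since the bases match, equate exponents: x - 2 = -2
So x = -2 - (-2) = 0

x = 0


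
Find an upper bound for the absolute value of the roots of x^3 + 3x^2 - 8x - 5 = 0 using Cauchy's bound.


Cauchy's bound: all roots r satisfy |r| <= 1 + max(|a_i/a_n|) for i = 0,...,n-1
where a_n is the leading coefficient.

Coefficients: [1, 3, -8, -5]
Leading coefficient a_n = 1
Ratios |a_i/a_n|: 3, 8, 5
Maximum ratio: 8
Cauchy's bound: |r| <= 1 + 8 = 9

Upper bound = 9


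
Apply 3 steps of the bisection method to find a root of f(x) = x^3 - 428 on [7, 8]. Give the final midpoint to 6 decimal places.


f(x) = x^3 - 428
f(7) = -85 < 0
f(8) = 84 > 0

Step 1: midpoint = (7.000000 + 8.000000)/2 = 7.500000
  f(7.500000) = -6.125000
  f(mid) < 0, so root is in [7.500000, 8.000000]

Step 2: midpoint = (7.500000 + 8.000000)/2 = 7.750000
  f(7.750000) = 37.484375
  f(mid) > 0, so root is in [7.500000, 7.750000]

Step 3: midpoint = (7.500000 + 7.750000)/2 = 7.625000
  f(7.625000) = 15.322266
  f(mid) > 0, so root is in [7.500000, 7.625000]

midpoint = 7.625000


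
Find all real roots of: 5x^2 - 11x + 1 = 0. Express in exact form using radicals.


Using the quadratic formula: x = (-b ± sqrt(b^2 - 4ac)) / (2a)
Here a = 5, b = -11, c = 1
Discriminant = b^2 - 4ac = (-11)^2 - 4(5)(1) = 121 - 20 = 101
Since discriminant = 101 > 0, there are two real roots.
x = (11 ± sqrt(101)) / 10
Numerically: x ≈ 2.1050 or x ≈ 0.0950

x = (11 + sqrt(101)) / 10 or x = (11 - sqrt(101)) / 10


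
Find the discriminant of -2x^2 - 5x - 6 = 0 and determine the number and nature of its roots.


For ax^2 + bx + c = 0, discriminant D = b^2 - 4ac
Here a = -2, b = -5, c = -6
D = (-5)^2 - 4(-2)(-6) = 25 - 48 = -23

D = -23 < 0
The equation has no real roots (2 complex conjugate roots).

Discriminant = -23, no real roots (2 complex conjugate roots)


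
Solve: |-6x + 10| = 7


An absolute value equation |expr| = 7 gives two cases:
Case 1: -6x + 10 = 7
  -6x = -3, so x = 1/2
Case 2: -6x + 10 = -7
  -6x = -17, so x = 17/6

x = 1/2, x = 17/6


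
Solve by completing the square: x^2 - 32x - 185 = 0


Start: x^2 - 32x - 185 = 0
Move constant: x^2 - 32x = 185
Half of -32 is -16, squared is 256
Add 256 to both sides: x^2 - 32x + 256 = 441
(x - 16)^2 = 441
x - 16 = ±21
x = 16 + 21 = 37 or x = 16 - 21 = -5

x = -5, x = 37


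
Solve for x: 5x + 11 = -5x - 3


Starting with: 5x + 11 = -5x - 3
Move all x terms to left: (5 + 5)x = -3 - 11
Simplify: 10x = -14
Divide both sides by 10: x = -7/5

x = -7/5


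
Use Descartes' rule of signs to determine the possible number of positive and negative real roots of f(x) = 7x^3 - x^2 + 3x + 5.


Descartes' rule of signs:

For positive roots, count sign changes in f(x) = 7x^3 - x^2 + 3x + 5:
Signs of coefficients: +, -, +, +
Number of sign changes: 2
Possible positive real roots: 2, 0

For negative roots, examine f(-x) = -7x^3 - x^2 - 3x + 5:
Signs of coefficients: -, -, -, +
Number of sign changes: 1
Possible negative real roots: 1

Positive roots: 2 or 0; Negative roots: 1


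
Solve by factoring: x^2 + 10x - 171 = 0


We need two numbers that multiply to -171 and add to 10.
Those numbers are 19 and -9 (since 19 * (-9) = -171 and 19 + (-9) = 10).
So x^2 + 10x - 171 = (x + 19)(x - 9) = 0
Setting each factor to zero: x = -19 or x = 9

x = -19, x = 9


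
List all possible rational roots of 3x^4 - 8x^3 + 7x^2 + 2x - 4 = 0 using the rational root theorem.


Rational root theorem: possible roots are ±p/q where:
  p divides the constant term (-4): p ∈ {1, 2, 4}
  q divides the leading coefficient (3): q ∈ {1, 3}

All possible rational roots: -4, -2, -4/3, -1, -2/3, -1/3, 1/3, 2/3, 1, 4/3, 2, 4

-4, -2, -4/3, -1, -2/3, -1/3, 1/3, 2/3, 1, 4/3, 2, 4


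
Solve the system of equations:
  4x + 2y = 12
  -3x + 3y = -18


Using Cramer's rule:
Determinant D = (4)(3) - (-3)(2) = 12 + 6 = 18
Dx = (12)(3) - (-18)(2) = 36 + 36 = 72
Dy = (4)(-18) - (-3)(12) = -72 + 36 = -36
x = Dx/D = 72/18 = 4
y = Dy/D = -36/18 = -2

x = 4, y = -2


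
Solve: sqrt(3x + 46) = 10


Square both sides: 3x + 46 = 10^2 = 100
3x = 100 - 46 = 54
x = 18
Check: sqrt(3*18 + 46) = sqrt(100) = 10 ✓

x = 18


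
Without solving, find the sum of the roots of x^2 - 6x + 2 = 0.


By Vieta's formulas for ax^2 + bx + c = 0:
  Sum of roots = -b/a
  Product of roots = c/a

Here a = 1, b = -6, c = 2
Sum = -(-6)/1 = 6
Product = 2/1 = 2

Sum = 6


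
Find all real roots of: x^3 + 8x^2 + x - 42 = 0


Let p(x) = x^3 + 8x^2 + x - 42. By the rational root theorem (leading coefficient 1), any rational root is an integer divisor of 42: try ±1, ±2, ... in turn.
Test x = 1: value = -32 ≠ 0.
Test x = -1: value = -36 ≠ 0.
Test x = 2: value = 0 ✓, so (x - 2) is a factor.
Synthetic division by (x - 2): bring down 1; 1(2) + 8 = 10; 10(2) + 1 = 21; 21(2) - 42 = 0 → quotient x^2 + 10x + 21, remainder 0.
Solve the quadratic x^2 + 10x + 21 = 0: discriminant = 10^2 - 4(1)(21) = 100 - 84 = 16.
sqrt(16) = 4, so x = (-10 ± 4)/2: x = -3 or x = -7.

x = -7, x = -3, x = 2


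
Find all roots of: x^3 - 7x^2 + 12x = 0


The constant term is 0, so x = 0 is a root. Factor out x:
  x^2 - 7x + 12 = 0
Solve the quadratic x^2 - 7x + 12 = 0: discriminant = (-7)^2 - 4(1)(12) = 49 - 48 = 1.
sqrt(1) = 1, so x = (7 ± 1)/2: x = 4 or x = 3.
Collecting all roots found:

x = 0, x = 3, x = 4


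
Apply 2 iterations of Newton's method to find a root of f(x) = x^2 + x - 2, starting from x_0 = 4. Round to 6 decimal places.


Newton's method: x_(n+1) = x_n - f(x_n)/f'(x_n)
f(x) = x^2 + x - 2
f'(x) = 2x + 1

Iteration 1:
  f(4.000000) = 18.000000
  f'(4.000000) = 9.000000
  x_1 = 4.000000 - (18.000000)/(9.000000) = 2.000000

Iteration 2:
  f(2.000000) = 4.000000
  f'(2.000000) = 5.000000
  x_2 = 2.000000 - (4.000000)/(5.000000) = 1.200000

x_2 = 1.200000


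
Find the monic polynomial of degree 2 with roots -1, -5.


A monic polynomial with roots -1, -5 is:
p(x) = (x + 1)(x + 5)
After multiplying by (x + 1): x + 1
After multiplying by (x + 5): x^2 + 6x + 5

x^2 + 6x + 5


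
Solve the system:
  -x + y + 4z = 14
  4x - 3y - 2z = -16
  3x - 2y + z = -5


Using Cramer's rule. Expand each determinant along the first row.
D  = (-1)*[(-3)*1 - (-2)*(-2)] - 1*[4*1 - (-2)*3] + 4*[4*(-2) - (-3)*3]
  = (-1)*(-7) - 1*(10) + 4*(1) = 1
Dx = 14*[(-3)*1 - (-2)*(-2)] - 1*[(-16)*1 - (-2)*(-5)] + 4*[(-16)*(-2) - (-3)*(-5)]
  = 14*(-7) - 1*(-26) + 4*(17) = -4
Dy = (-1)*[(-16)*1 - (-2)*(-5)] - 14*[4*1 - (-2)*3] + 4*[4*(-5) - (-16)*3]
  = (-1)*(-26) - 14*(10) + 4*(28) = -2
Dz = (-1)*[(-3)*(-5) - (-16)*(-2)] - 1*[4*(-5) - (-16)*3] + 14*[4*(-2) - (-3)*3]
  = (-1)*(-17) - 1*(28) + 14*(1) = 3
x = Dx/D = -4/1 = -4, y = Dy/D = -2/1 = -2, z = Dz/D = 3/1 = 3
Check eq1: (-1)(-4) + (1)(-2) + (4)(3) = 14 = 14 ✓
Check eq2: (4)(-4) + (-3)(-2) + (-2)(3) = -16 = -16 ✓
Check eq3: (3)(-4) + (-2)(-2) + (1)(3) = -5 = -5 ✓

x = -4, y = -2, z = 3


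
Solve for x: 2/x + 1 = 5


Subtract 1 from both sides: 2/x = 4
Multiply both sides by x: 2 = 4 * x
Divide by 4: x = 1/2

x = 1/2


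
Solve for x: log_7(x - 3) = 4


Convert to exponential form: x - 3 = 7^4 = 2401
x = 2401 + 3 = 2404
Check: log_7(2404 - 3) = log_7(2401) = log_7(2401) = 4 ✓

x = 2404


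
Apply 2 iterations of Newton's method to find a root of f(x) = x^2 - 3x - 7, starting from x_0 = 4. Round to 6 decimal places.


Newton's method: x_(n+1) = x_n - f(x_n)/f'(x_n)
f(x) = x^2 - 3x - 7
f'(x) = 2x - 3

Iteration 1:
  f(4.000000) = -3.000000
  f'(4.000000) = 5.000000
  x_1 = 4.000000 - (-3.000000)/(5.000000) = 4.600000

Iteration 2:
  f(4.600000) = 0.360000
  f'(4.600000) = 6.200000
  x_2 = 4.600000 - (0.360000)/(6.200000) = 4.541935

x_2 = 4.541935


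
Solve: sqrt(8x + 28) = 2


Square both sides: 8x + 28 = 2^2 = 4
8x = 4 - 28 = -24
x = -3
Check: sqrt(8*(-3) + 28) = sqrt(4) = 2 ✓

x = -3


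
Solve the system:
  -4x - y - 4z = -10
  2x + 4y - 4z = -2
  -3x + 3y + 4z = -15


Using Cramer's rule. Expand each determinant along the first row.
D  = (-4)*[4*4 - (-4)*3] - (-1)*[2*4 - (-4)*(-3)] + (-4)*[2*3 - 4*(-3)]
  = (-4)*(28) - (-1)*(-4) + (-4)*(18) = -188
Dx = (-10)*[4*4 - (-4)*3] - (-1)*[(-2)*4 - (-4)*(-15)] + (-4)*[(-2)*3 - 4*(-15)]
  = (-10)*(28) - (-1)*(-68) + (-4)*(54) = -564
Dy = (-4)*[(-2)*4 - (-4)*(-15)] - (-10)*[2*4 - (-4)*(-3)] + (-4)*[2*(-15) - (-2)*(-3)]
  = (-4)*(-68) - (-10)*(-4) + (-4)*(-36) = 376
Dz = (-4)*[4*(-15) - (-2)*3] - (-1)*[2*(-15) - (-2)*(-3)] + (-10)*[2*3 - 4*(-3)]
  = (-4)*(-54) - (-1)*(-36) + (-10)*(18) = 0
x = Dx/D = -564/-188 = 3, y = Dy/D = 376/-188 = -2, z = Dz/D = 0/-188 = 0
Check eq1: (-4)(3) + (-1)(-2) + (-4)(0) = -10 = -10 ✓
Check eq2: (2)(3) + (4)(-2) + (-4)(0) = -2 = -2 ✓
Check eq3: (-3)(3) + (3)(-2) + (4)(0) = -15 = -15 ✓

x = 3, y = -2, z = 0


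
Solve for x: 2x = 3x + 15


Starting with: 2x = 3x + 15
Move all x terms to left: (2 - 3)x = 15 - 0
Simplify: -x = 15
Divide both sides by -1: x = -15

x = -15


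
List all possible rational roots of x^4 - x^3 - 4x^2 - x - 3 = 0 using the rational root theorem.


Rational root theorem: possible roots are ±p/q where:
  p divides the constant term (-3): p ∈ {1, 3}
  q divides the leading coefficient (1): q ∈ {1}

All possible rational roots: -3, -1, 1, 3

-3, -1, 1, 3


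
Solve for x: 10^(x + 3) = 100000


Express both sides with the same base.
100000 = 10^5
Since the bases match, equate exponents: x + 3 = 5
So x = 5 - (3) = 2

x = 2


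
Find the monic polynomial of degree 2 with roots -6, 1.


A monic polynomial with roots -6, 1 is:
p(x) = (x + 6)(x - 1)
After multiplying by (x + 6): x + 6
After multiplying by (x - 1): x^2 + 5x - 6

x^2 + 5x - 6


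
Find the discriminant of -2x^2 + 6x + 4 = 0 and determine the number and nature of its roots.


For ax^2 + bx + c = 0, discriminant D = b^2 - 4ac
Here a = -2, b = 6, c = 4
D = (6)^2 - 4(-2)(4) = 36 + 32 = 68

D = 68 > 0 but not a perfect square
The equation has 2 distinct real irrational roots.

Discriminant = 68, 2 distinct real irrational roots


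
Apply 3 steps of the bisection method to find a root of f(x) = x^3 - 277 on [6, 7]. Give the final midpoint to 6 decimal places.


f(x) = x^3 - 277
f(6) = -61 < 0
f(7) = 66 > 0

Step 1: midpoint = (6.000000 + 7.000000)/2 = 6.500000
  f(6.500000) = -2.375000
  f(mid) < 0, so root is in [6.500000, 7.000000]

Step 2: midpoint = (6.500000 + 7.000000)/2 = 6.750000
  f(6.750000) = 30.546875
  f(mid) > 0, so root is in [6.500000, 6.750000]

Step 3: midpoint = (6.500000 + 6.750000)/2 = 6.625000
  f(6.625000) = 13.775391
  f(mid) > 0, so root is in [6.500000, 6.625000]

midpoint = 6.625000


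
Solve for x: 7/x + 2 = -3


Subtract 2 from both sides: 7/x = -5
Multiply both sides by x: 7 = -5 * x
Divide by -5: x = -7/5

x = -7/5


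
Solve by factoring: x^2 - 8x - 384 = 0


We need two numbers that multiply to -384 and add to -8.
Those numbers are -24 and 16 (since (-24) * 16 = -384 and (-24) + 16 = -8).
So x^2 - 8x - 384 = (x - 24)(x + 16) = 0
Setting each factor to zero: x = 24 or x = -16

x = -16, x = 24


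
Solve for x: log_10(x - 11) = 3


Convert to exponential form: x - 11 = 10^3 = 1000
x = 1000 + 11 = 1011
Check: log_10(1011 - 11) = log_10(1000) = log_10(1000) = 3 ✓

x = 1011


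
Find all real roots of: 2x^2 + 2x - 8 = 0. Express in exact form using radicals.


Using the quadratic formula: x = (-b ± sqrt(b^2 - 4ac)) / (2a)
Here a = 2, b = 2, c = -8
Discriminant = b^2 - 4ac = 2^2 - 4(2)(-8) = 4 + 64 = 68
Since discriminant = 68 > 0, there are two real roots.
x = (-2 ± 2*sqrt(17)) / 4
Simplifying: x = (-1 ± sqrt(17)) / 2
Numerically: x ≈ 1.5616 or x ≈ -2.5616

x = (-1 + sqrt(17)) / 2 or x = (-1 - sqrt(17)) / 2


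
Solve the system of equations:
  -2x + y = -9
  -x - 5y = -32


Using Cramer's rule:
Determinant D = (-2)(-5) - (-1)(1) = 10 + 1 = 11
Dx = (-9)(-5) - (-32)(1) = 45 + 32 = 77
Dy = (-2)(-32) - (-1)(-9) = 64 - 9 = 55
x = Dx/D = 77/11 = 7
y = Dy/D = 55/11 = 5

x = 7, y = 5


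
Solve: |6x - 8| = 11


An absolute value equation |expr| = 11 gives two cases:
Case 1: 6x - 8 = 11
  6x = 19, so x = 19/6
Case 2: 6x - 8 = -11
  6x = -3, so x = -1/2

x = -1/2, x = 19/6


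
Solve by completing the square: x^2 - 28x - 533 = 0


Start: x^2 - 28x - 533 = 0
Move constant: x^2 - 28x = 533
Half of -28 is -14, squared is 196
Add 196 to both sides: x^2 - 28x + 196 = 729
(x - 14)^2 = 729
x - 14 = ±27
x = 14 + 27 = 41 or x = 14 - 27 = -13

x = -13, x = 41


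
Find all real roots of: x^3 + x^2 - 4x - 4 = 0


Let p(x) = x^3 + x^2 - 4x - 4. By the rational root theorem (leading coefficient 1), any rational root is an integer divisor of 4: try ±1, ±2, ... in turn.
Test x = 1: value = -6 ≠ 0.
Test x = -1: value = 0 ✓, so (x + 1) is a factor.
Synthetic division by (x + 1): bring down 1; 1(-1) + 1 = 0; 0(-1) - 4 = -4; (-4)(-1) - 4 = 0 → quotient x^2 - 4, remainder 0.
Solve the quadratic x^2 - 4 = 0: discriminant = 0^2 - 4(1)(-4) = 0 + 16 = 16.
sqrt(16) = 4, so x = (0 ± 4)/2: x = 2 or x = -2.

x = -2, x = -1, x = 2


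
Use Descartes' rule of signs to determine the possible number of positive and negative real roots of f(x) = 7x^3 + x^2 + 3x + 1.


Descartes' rule of signs:

For positive roots, count sign changes in f(x) = 7x^3 + x^2 + 3x + 1:
Signs of coefficients: +, +, +, +
Number of sign changes: 0
Possible positive real roots: 0

For negative roots, examine f(-x) = -7x^3 + x^2 - 3x + 1:
Signs of coefficients: -, +, -, +
Number of sign changes: 3
Possible negative real roots: 3, 1

Positive roots: 0; Negative roots: 3 or 1


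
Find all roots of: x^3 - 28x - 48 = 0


Let p(x) = x^3 - 28x - 48. By the rational root theorem (leading coefficient 1), any rational root is an integer divisor of 48: try ±1, ±2, ... in turn.
Test x = 1: value = -75 ≠ 0.
Test x = -1: value = -21 ≠ 0.
Test x = 2: value = -96 ≠ 0.
Test x = -2: value = 0 ✓, so (x + 2) is a factor.
Synthetic division by (x + 2): bring down 1; 1(-2) + 0 = -2; (-2)(-2) - 28 = -24; (-24)(-2) - 48 = 0 → quotient x^2 - 2x - 24, remainder 0.
Solve the quadratic x^2 - 2x - 24 = 0: discriminant = (-2)^2 - 4(1)(-24) = 4 + 96 = 100.
sqrt(100) = 10, so x = (2 ± 10)/2: x = 6 or x = -4.
Collecting all roots found:

x = -4, x = -2, x = 6


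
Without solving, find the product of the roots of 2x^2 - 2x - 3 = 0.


By Vieta's formulas for ax^2 + bx + c = 0:
  Sum of roots = -b/a
  Product of roots = c/a

Here a = 2, b = -2, c = -3
Sum = -(-2)/2 = 1
Product = -3/2 = -3/2

Product = -3/2


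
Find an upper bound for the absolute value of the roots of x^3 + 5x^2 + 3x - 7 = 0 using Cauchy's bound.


Cauchy's bound: all roots r satisfy |r| <= 1 + max(|a_i/a_n|) for i = 0,...,n-1
where a_n is the leading coefficient.

Coefficients: [1, 5, 3, -7]
Leading coefficient a_n = 1
Ratios |a_i/a_n|: 5, 3, 7
Maximum ratio: 7
Cauchy's bound: |r| <= 1 + 7 = 8

Upper bound = 8


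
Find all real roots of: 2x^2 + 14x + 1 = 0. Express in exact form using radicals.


Using the quadratic formula: x = (-b ± sqrt(b^2 - 4ac)) / (2a)
Here a = 2, b = 14, c = 1
Discriminant = b^2 - 4ac = 14^2 - 4(2)(1) = 196 - 8 = 188
Since discriminant = 188 > 0, there are two real roots.
x = (-14 ± 2*sqrt(47)) / 4
Simplifying: x = (-7 ± sqrt(47)) / 2
Numerically: x ≈ -0.0722 or x ≈ -6.9278

x = (-7 + sqrt(47)) / 2 or x = (-7 - sqrt(47)) / 2


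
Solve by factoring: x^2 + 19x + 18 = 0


We need two numbers that multiply to 18 and add to 19.
Those numbers are 18 and 1 (since 18 * 1 = 18 and 18 + 1 = 19).
So x^2 + 19x + 18 = (x + 18)(x + 1) = 0
Setting each factor to zero: x = -18 or x = -1

x = -18, x = -1


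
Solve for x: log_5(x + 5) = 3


Convert to exponential form: x + 5 = 5^3 = 125
x = 125 - 5 = 120
Check: log_5(120 + 5) = log_5(125) = log_5(125) = 3 ✓

x = 120


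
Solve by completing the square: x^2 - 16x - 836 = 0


Start: x^2 - 16x - 836 = 0
Move constant: x^2 - 16x = 836
Half of -16 is -8, squared is 64
Add 64 to both sides: x^2 - 16x + 64 = 900
(x - 8)^2 = 900
x - 8 = ±30
x = 8 + 30 = 38 or x = 8 - 30 = -22

x = -22, x = 38


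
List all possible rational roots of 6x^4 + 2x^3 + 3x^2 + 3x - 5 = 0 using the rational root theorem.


Rational root theorem: possible roots are ±p/q where:
  p divides the constant term (-5): p ∈ {1, 5}
  q divides the leading coefficient (6): q ∈ {1, 2, 3, 6}

All possible rational roots: -5, -5/2, -5/3, -1, -5/6, -1/2, -1/3, -1/6, 1/6, 1/3, 1/2, 5/6, 1, 5/3, 5/2, 5

-5, -5/2, -5/3, -1, -5/6, -1/2, -1/3, -1/6, 1/6, 1/3, 1/2, 5/6, 1, 5/3, 5/2, 5


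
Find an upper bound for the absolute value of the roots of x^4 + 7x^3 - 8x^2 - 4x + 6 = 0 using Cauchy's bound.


Cauchy's bound: all roots r satisfy |r| <= 1 + max(|a_i/a_n|) for i = 0,...,n-1
where a_n is the leading coefficient.

Coefficients: [1, 7, -8, -4, 6]
Leading coefficient a_n = 1
Ratios |a_i/a_n|: 7, 8, 4, 6
Maximum ratio: 8
Cauchy's bound: |r| <= 1 + 8 = 9

Upper bound = 9


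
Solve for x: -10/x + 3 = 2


Subtract 3 from both sides: -10/x = -1
Multiply both sides by x: -10 = -1 * x
Divide by -1: x = 10

x = 10


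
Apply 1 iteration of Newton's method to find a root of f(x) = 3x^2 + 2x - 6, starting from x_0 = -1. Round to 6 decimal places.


Newton's method: x_(n+1) = x_n - f(x_n)/f'(x_n)
f(x) = 3x^2 + 2x - 6
f'(x) = 6x + 2

Iteration 1:
  f(-1.000000) = -5.000000
  f'(-1.000000) = -4.000000
  x_1 = -1.000000 - (-5.000000)/(-4.000000) = -2.250000

x_1 = -2.250000


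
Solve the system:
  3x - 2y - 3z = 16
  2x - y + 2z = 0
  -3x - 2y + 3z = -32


Using Cramer's rule. Expand each determinant along the first row.
D  = 3*[(-1)*3 - 2*(-2)] - (-2)*[2*3 - 2*(-3)] + (-3)*[2*(-2) - (-1)*(-3)]
  = 3*(1) - (-2)*(12) + (-3)*(-7) = 48
Dx = 16*[(-1)*3 - 2*(-2)] - (-2)*[0*3 - 2*(-32)] + (-3)*[0*(-2) - (-1)*(-32)]
  = 16*(1) - (-2)*(64) + (-3)*(-32) = 240
Dy = 3*[0*3 - 2*(-32)] - 16*[2*3 - 2*(-3)] + (-3)*[2*(-32) - 0*(-3)]
  = 3*(64) - 16*(12) + (-3)*(-64) = 192
Dz = 3*[(-1)*(-32) - 0*(-2)] - (-2)*[2*(-32) - 0*(-3)] + 16*[2*(-2) - (-1)*(-3)]
  = 3*(32) - (-2)*(-64) + 16*(-7) = -144
x = Dx/D = 240/48 = 5, y = Dy/D = 192/48 = 4, z = Dz/D = -144/48 = -3
Check eq1: (3)(5) + (-2)(4) + (-3)(-3) = 16 = 16 ✓
Check eq2: (2)(5) + (-1)(4) + (2)(-3) = 0 = 0 ✓
Check eq3: (-3)(5) + (-2)(4) + (3)(-3) = -32 = -32 ✓

x = 5, y = 4, z = -3


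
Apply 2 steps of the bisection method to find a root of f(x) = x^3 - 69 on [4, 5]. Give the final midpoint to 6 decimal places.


f(x) = x^3 - 69
f(4) = -5 < 0
f(5) = 56 > 0

Step 1: midpoint = (4.000000 + 5.000000)/2 = 4.500000
  f(4.500000) = 22.125000
  f(mid) > 0, so root is in [4.000000, 4.500000]

Step 2: midpoint = (4.000000 + 4.500000)/2 = 4.250000
  f(4.250000) = 7.765625
  f(mid) > 0, so root is in [4.000000, 4.250000]

midpoint = 4.250000


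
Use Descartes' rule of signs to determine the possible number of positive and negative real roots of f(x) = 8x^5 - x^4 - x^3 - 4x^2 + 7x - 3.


Descartes' rule of signs:

For positive roots, count sign changes in f(x) = 8x^5 - x^4 - x^3 - 4x^2 + 7x - 3:
Signs of coefficients: +, -, -, -, +, -
Number of sign changes: 3
Possible positive real roots: 3, 1

For negative roots, examine f(-x) = -8x^5 - x^4 + x^3 - 4x^2 - 7x - 3:
Signs of coefficients: -, -, +, -, -, -
Number of sign changes: 2
Possible negative real roots: 2, 0

Positive roots: 3 or 1; Negative roots: 2 or 0


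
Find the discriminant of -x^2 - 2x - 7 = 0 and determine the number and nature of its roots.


For ax^2 + bx + c = 0, discriminant D = b^2 - 4ac
Here a = -1, b = -2, c = -7
D = (-2)^2 - 4(-1)(-7) = 4 - 28 = -24

D = -24 < 0
The equation has no real roots (2 complex conjugate roots).

Discriminant = -24, no real roots (2 complex conjugate roots)


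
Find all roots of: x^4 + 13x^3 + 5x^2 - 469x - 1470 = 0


Let p(x) = x^4 + 13x^3 + 5x^2 - 469x - 1470. By the rational root theorem (leading coefficient 1), any rational root is an integer divisor of 1470: try ±1, ±2, ... in turn.
Test x = 1: value = -1920 ≠ 0.
Test x = -1: value = -1008 ≠ 0.
Test x = 2: value = -2268 ≠ 0.
Test x = -2: value = -600 ≠ 0.
Test x = 3: value = -2400 ≠ 0.
Test x = -3: value = -288 ≠ 0.
Test x = 5: value = -1440 ≠ 0.
Test x = -5: value = 0 ✓, so (x + 5) is a factor.
Synthetic division by (x + 5): bring down 1; 1(-5) + 13 = 8; 8(-5) + 5 = -35; (-35)(-5) - 469 = -294; (-294)(-5) - 1470 = 0 → quotient x^3 + 8x^2 - 35x - 294, remainder 0.
Continue with the quotient x^3 + 8x^2 - 35x - 294 (candidates must divide 294).
Test x = 6: value = 0 ✓, so (x - 6) is a factor.
Synthetic division by (x - 6): bring down 1; 1(6) + 8 = 14; 14(6) - 35 = 49; 49(6) - 294 = 0 → quotient x^2 + 14x + 49, remainder 0.
Solve the quadratic x^2 + 14x + 49 = 0: discriminant = 14^2 - 4(1)(49) = 196 - 196 = 0.
Discriminant = 0, so a double root: x = -14/2 = -7.
Collecting all roots found:

x = -7 (multiplicity 2), x = -5, x = 6


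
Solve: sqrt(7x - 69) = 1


Square both sides: 7x - 69 = 1^2 = 1
7x = 1 + 69 = 70
x = 10
Check: sqrt(7*10 - 69) = sqrt(1) = 1 ✓

x = 10


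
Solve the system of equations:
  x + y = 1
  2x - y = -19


Using Cramer's rule:
Determinant D = (1)(-1) - (2)(1) = -1 - 2 = -3
Dx = (1)(-1) - (-19)(1) = -1 + 19 = 18
Dy = (1)(-19) - (2)(1) = -19 - 2 = -21
x = Dx/D = 18/-3 = -6
y = Dy/D = -21/-3 = 7

x = -6, y = 7


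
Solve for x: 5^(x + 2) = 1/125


Express both sides with the same base.
1/125 = 5^(-3)
Since the bases match, equate exponents: x + 2 = -3
So x = -3 - (2) = -5

x = -5


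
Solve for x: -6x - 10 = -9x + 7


Starting with: -6x - 10 = -9x + 7
Move all x terms to left: (-6 + 9)x = 7 + 10
Simplify: 3x = 17
Divide both sides by 3: x = 17/3

x = 17/3


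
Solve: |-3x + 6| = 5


An absolute value equation |expr| = 5 gives two cases:
Case 1: -3x + 6 = 5
  -3x = -1, so x = 1/3
Case 2: -3x + 6 = -5
  -3x = -11, so x = 11/3

x = 1/3, x = 11/3


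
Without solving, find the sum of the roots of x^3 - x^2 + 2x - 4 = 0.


By Vieta's formulas for x^3 + bx^2 + cx + d = 0:
  r1 + r2 + r3 = -b/a = 1
  r1*r2 + r1*r3 + r2*r3 = c/a = 2
  r1*r2*r3 = -d/a = 4


Sum = 1


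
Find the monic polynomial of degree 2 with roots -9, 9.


A monic polynomial with roots -9, 9 is:
p(x) = (x + 9)(x - 9)
After multiplying by (x + 9): x + 9
After multiplying by (x - 9): x^2 - 81

x^2 - 81


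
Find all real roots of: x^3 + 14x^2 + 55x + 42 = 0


Let p(x) = x^3 + 14x^2 + 55x + 42. By the rational root theorem (leading coefficient 1), any rational root is an integer divisor of 42: try ±1, ±2, ... in turn.
Test x = 1: value = 112 ≠ 0.
Test x = -1: value = 0 ✓, so (x + 1) is a factor.
Synthetic division by (x + 1): bring down 1; 1(-1) + 14 = 13; 13(-1) + 55 = 42; 42(-1) + 42 = 0 → quotient x^2 + 13x + 42, remainder 0.
Solve the quadratic x^2 + 13x + 42 = 0: discriminant = 13^2 - 4(1)(42) = 169 - 168 = 1.
sqrt(1) = 1, so x = (-13 ± 1)/2: x = -6 or x = -7.

x = -7, x = -6, x = -1


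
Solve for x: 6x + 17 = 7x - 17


Starting with: 6x + 17 = 7x - 17
Move all x terms to left: (6 - 7)x = -17 - 17
Simplify: -x = -34
Divide both sides by -1: x = 34

x = 34


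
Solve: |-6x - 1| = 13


An absolute value equation |expr| = 13 gives two cases:
Case 1: -6x - 1 = 13
  -6x = 14, so x = -7/3
Case 2: -6x - 1 = -13
  -6x = -12, so x = 2

x = -7/3, x = 2


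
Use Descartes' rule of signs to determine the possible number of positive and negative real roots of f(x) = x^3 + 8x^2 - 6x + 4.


Descartes' rule of signs:

For positive roots, count sign changes in f(x) = x^3 + 8x^2 - 6x + 4:
Signs of coefficients: +, +, -, +
Number of sign changes: 2
Possible positive real roots: 2, 0

For negative roots, examine f(-x) = -x^3 + 8x^2 + 6x + 4:
Signs of coefficients: -, +, +, +
Number of sign changes: 1
Possible negative real roots: 1

Positive roots: 2 or 0; Negative roots: 1


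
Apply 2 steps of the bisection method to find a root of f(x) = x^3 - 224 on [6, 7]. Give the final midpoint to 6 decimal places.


f(x) = x^3 - 224
f(6) = -8 < 0
f(7) = 119 > 0

Step 1: midpoint = (6.000000 + 7.000000)/2 = 6.500000
  f(6.500000) = 50.625000
  f(mid) > 0, so root is in [6.000000, 6.500000]

Step 2: midpoint = (6.000000 + 6.500000)/2 = 6.250000
  f(6.250000) = 20.140625
  f(mid) > 0, so root is in [6.000000, 6.250000]

midpoint = 6.250000


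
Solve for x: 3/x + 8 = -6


Subtract 8 from both sides: 3/x = -14
Multiply both sides by x: 3 = -14 * x
Divide by -14: x = -3/14

x = -3/14


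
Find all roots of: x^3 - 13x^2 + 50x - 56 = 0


Let p(x) = x^3 - 13x^2 + 50x - 56. By the rational root theorem (leading coefficient 1), any rational root is an integer divisor of 56: try ±1, ±2, ... in turn.
Test x = 1: value = -18 ≠ 0.
Test x = -1: value = -120 ≠ 0.
Test x = 2: value = 0 ✓, so (x - 2) is a factor.
Synthetic division by (x - 2): bring down 1; 1(2) - 13 = -11; (-11)(2) + 50 = 28; 28(2) - 56 = 0 → quotient x^2 - 11x + 28, remainder 0.
Solve the quadratic x^2 - 11x + 28 = 0: discriminant = (-11)^2 - 4(1)(28) = 121 - 112 = 9.
sqrt(9) = 3, so x = (11 ± 3)/2: x = 7 or x = 4.
Collecting all roots found:

x = 2, x = 4, x = 7


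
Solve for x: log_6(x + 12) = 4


Convert to exponential form: x + 12 = 6^4 = 1296
x = 1296 - 12 = 1284
Check: log_6(1284 + 12) = log_6(1296) = log_6(1296) = 4 ✓

x = 1284


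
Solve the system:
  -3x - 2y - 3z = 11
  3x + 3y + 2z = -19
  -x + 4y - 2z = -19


Using Cramer's rule. Expand each determinant along the first row.
D  = (-3)*[3*(-2) - 2*4] - (-2)*[3*(-2) - 2*(-1)] + (-3)*[3*4 - 3*(-1)]
  = (-3)*(-14) - (-2)*(-4) + (-3)*(15) = -11
Dx = 11*[3*(-2) - 2*4] - (-2)*[(-19)*(-2) - 2*(-19)] + (-3)*[(-19)*4 - 3*(-19)]
  = 11*(-14) - (-2)*(76) + (-3)*(-19) = 55
Dy = (-3)*[(-19)*(-2) - 2*(-19)] - 11*[3*(-2) - 2*(-1)] + (-3)*[3*(-19) - (-19)*(-1)]
  = (-3)*(76) - 11*(-4) + (-3)*(-76) = 44
Dz = (-3)*[3*(-19) - (-19)*4] - (-2)*[3*(-19) - (-19)*(-1)] + 11*[3*4 - 3*(-1)]
  = (-3)*(19) - (-2)*(-76) + 11*(15) = -44
x = Dx/D = 55/-11 = -5, y = Dy/D = 44/-11 = -4, z = Dz/D = -44/-11 = 4
Check eq1: (-3)(-5) + (-2)(-4) + (-3)(4) = 11 = 11 ✓
Check eq2: (3)(-5) + (3)(-4) + (2)(4) = -19 = -19 ✓
Check eq3: (-1)(-5) + (4)(-4) + (-2)(4) = -19 = -19 ✓

x = -5, y = -4, z = 4


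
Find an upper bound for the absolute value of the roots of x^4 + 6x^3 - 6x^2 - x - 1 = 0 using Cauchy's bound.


Cauchy's bound: all roots r satisfy |r| <= 1 + max(|a_i/a_n|) for i = 0,...,n-1
where a_n is the leading coefficient.

Coefficients: [1, 6, -6, -1, -1]
Leading coefficient a_n = 1
Ratios |a_i/a_n|: 6, 6, 1, 1
Maximum ratio: 6
Cauchy's bound: |r| <= 1 + 6 = 7

Upper bound = 7


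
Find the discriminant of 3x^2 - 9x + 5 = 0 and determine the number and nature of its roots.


For ax^2 + bx + c = 0, discriminant D = b^2 - 4ac
Here a = 3, b = -9, c = 5
D = (-9)^2 - 4(3)(5) = 81 - 60 = 21

D = 21 > 0 but not a perfect square
The equation has 2 distinct real irrational roots.

Discriminant = 21, 2 distinct real irrational roots


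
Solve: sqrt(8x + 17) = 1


Square both sides: 8x + 17 = 1^2 = 1
8x = 1 - 17 = -16
x = -2
Check: sqrt(8*(-2) + 17) = sqrt(1) = 1 ✓

x = -2


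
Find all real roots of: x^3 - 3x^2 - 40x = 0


The constant term is 0, so x = 0 is a root. Factor out x:
  x(x^2 - 3x - 40) = 0
Solve the quadratic x^2 - 3x - 40 = 0: discriminant = (-3)^2 - 4(1)(-40) = 9 + 160 = 169.
sqrt(169) = 13, so x = (3 ± 13)/2: x = 8 or x = -5.

x = -5, x = 0, x = 8


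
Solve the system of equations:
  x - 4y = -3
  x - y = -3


Using Cramer's rule:
Determinant D = (1)(-1) - (1)(-4) = -1 + 4 = 3
Dx = (-3)(-1) - (-3)(-4) = 3 - 12 = -9
Dy = (1)(-3) - (1)(-3) = -3 + 3 = 0
x = Dx/D = -9/3 = -3
y = Dy/D = 0/3 = 0

x = -3, y = 0


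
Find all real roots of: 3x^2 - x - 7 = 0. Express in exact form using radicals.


Using the quadratic formula: x = (-b ± sqrt(b^2 - 4ac)) / (2a)
Here a = 3, b = -1, c = -7
Discriminant = b^2 - 4ac = (-1)^2 - 4(3)(-7) = 1 + 84 = 85
Since discriminant = 85 > 0, there are two real roots.
x = (1 ± sqrt(85)) / 6
Numerically: x ≈ 1.7033 or x ≈ -1.3699

x = (1 + sqrt(85)) / 6 or x = (1 - sqrt(85)) / 6


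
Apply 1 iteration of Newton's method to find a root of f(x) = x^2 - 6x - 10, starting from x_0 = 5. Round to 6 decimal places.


Newton's method: x_(n+1) = x_n - f(x_n)/f'(x_n)
f(x) = x^2 - 6x - 10
f'(x) = 2x - 6

Iteration 1:
  f(5.000000) = -15.000000
  f'(5.000000) = 4.000000
  x_1 = 5.000000 - (-15.000000)/(4.000000) = 8.750000

x_1 = 8.750000


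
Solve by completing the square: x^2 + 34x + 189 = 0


Start: x^2 + 34x + 189 = 0
Move constant: x^2 + 34x = -189
Half of 34 is 17, squared is 289
Add 289 to both sides: x^2 + 34x + 289 = 100
(x + 17)^2 = 100
x + 17 = ±10
x = -17 + 10 = -7 or x = -17 - 10 = -27

x = -27, x = -7


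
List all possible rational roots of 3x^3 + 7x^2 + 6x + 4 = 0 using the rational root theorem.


Rational root theorem: possible roots are ±p/q where:
  p divides the constant term (4): p ∈ {1, 2, 4}
  q divides the leading coefficient (3): q ∈ {1, 3}

All possible rational roots: -4, -2, -4/3, -1, -2/3, -1/3, 1/3, 2/3, 1, 4/3, 2, 4

-4, -2, -4/3, -1, -2/3, -1/3, 1/3, 2/3, 1, 4/3, 2, 4


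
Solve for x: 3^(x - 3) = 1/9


Express both sides with the same base.
1/9 = 3^(-2)
Since the bases match, equate exponents: x - 3 = -2
So x = -2 - (-3) = 1

x = 1


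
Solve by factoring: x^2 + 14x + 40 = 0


We need two numbers that multiply to 40 and add to 14.
Those numbers are 4 and 10 (since 4 * 10 = 40 and 4 + 10 = 14).
So x^2 + 14x + 40 = (x + 4)(x + 10) = 0
Setting each factor to zero: x = -4 or x = -10

x = -10, x = -4


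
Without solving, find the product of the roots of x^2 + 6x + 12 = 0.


By Vieta's formulas for ax^2 + bx + c = 0:
  Sum of roots = -b/a
  Product of roots = c/a

Here a = 1, b = 6, c = 12
Sum = -(6)/1 = -6
Product = 12/1 = 12

Product = 12


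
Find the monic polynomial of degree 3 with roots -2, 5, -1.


A monic polynomial with roots -2, 5, -1 is:
p(x) = (x + 2)(x - 5)(x + 1)
After multiplying by (x + 2): x + 2
After multiplying by (x - 5): x^2 - 3x - 10
After multiplying by (x + 1): x^3 - 2x^2 - 13x - 10

x^3 - 2x^2 - 13x - 10


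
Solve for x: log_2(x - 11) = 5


Convert to exponential form: x - 11 = 2^5 = 32
x = 32 + 11 = 43
Check: log_2(43 - 11) = log_2(32) = log_2(32) = 5 ✓

x = 43


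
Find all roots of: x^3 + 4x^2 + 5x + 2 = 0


Let p(x) = x^3 + 4x^2 + 5x + 2. By the rational root theorem (leading coefficient 1), any rational root is an integer divisor of 2: try ±1, ±2, ... in turn.
Test x = 1: value = 12 ≠ 0.
Test x = -1: value = 0 ✓, so (x + 1) is a factor.
Synthetic division by (x + 1): bring down 1; 1(-1) + 4 = 3; 3(-1) + 5 = 2; 2(-1) + 2 = 0 → quotient x^2 + 3x + 2, remainder 0.
Solve the quadratic x^2 + 3x + 2 = 0: discriminant = 3^2 - 4(1)(2) = 9 - 8 = 1.
sqrt(1) = 1, so x = (-3 ± 1)/2: x = -1 or x = -2.
Collecting all roots found:

x = -2, x = -1 (multiplicity 2)


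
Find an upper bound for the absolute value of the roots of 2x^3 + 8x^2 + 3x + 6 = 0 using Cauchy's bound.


Cauchy's bound: all roots r satisfy |r| <= 1 + max(|a_i/a_n|) for i = 0,...,n-1
where a_n is the leading coefficient.

Coefficients: [2, 8, 3, 6]
Leading coefficient a_n = 2
Ratios |a_i/a_n|: 4, 3/2, 3
Maximum ratio: 4
Cauchy's bound: |r| <= 1 + 4 = 5

Upper bound = 5


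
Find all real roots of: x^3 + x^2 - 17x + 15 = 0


Let p(x) = x^3 + x^2 - 17x + 15. By the rational root theorem (leading coefficient 1), any rational root is an integer divisor of 15: try ±1, ±2, ... in turn.
Test x = 1: value = 0 ✓, so (x - 1) is a factor.
Synthetic division by (x - 1): bring down 1; 1(1) + 1 = 2; 2(1) - 17 = -15; (-15)(1) + 15 = 0 → quotient x^2 + 2x - 15, remainder 0.
Solve the quadratic x^2 + 2x - 15 = 0: discriminant = 2^2 - 4(1)(-15) = 4 + 60 = 64.
sqrt(64) = 8, so x = (-2 ± 8)/2: x = 3 or x = -5.

x = -5, x = 1, x = 3


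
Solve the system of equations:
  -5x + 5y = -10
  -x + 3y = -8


Using Cramer's rule:
Determinant D = (-5)(3) - (-1)(5) = -15 + 5 = -10
Dx = (-10)(3) - (-8)(5) = -30 + 40 = 10
Dy = (-5)(-8) - (-1)(-10) = 40 - 10 = 30
x = Dx/D = 10/-10 = -1
y = Dy/D = 30/-10 = -3

x = -1, y = -3


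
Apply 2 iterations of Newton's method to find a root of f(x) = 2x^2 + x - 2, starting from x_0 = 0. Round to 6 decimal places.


Newton's method: x_(n+1) = x_n - f(x_n)/f'(x_n)
f(x) = 2x^2 + x - 2
f'(x) = 4x + 1

Iteration 1:
  f(0.000000) = -2.000000
  f'(0.000000) = 1.000000
  x_1 = 0.000000 - (-2.000000)/(1.000000) = 2.000000

Iteration 2:
  f(2.000000) = 8.000000
  f'(2.000000) = 9.000000
  x_2 = 2.000000 - (8.000000)/(9.000000) = 1.111111

x_2 = 1.111111


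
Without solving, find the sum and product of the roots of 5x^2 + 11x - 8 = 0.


By Vieta's formulas for ax^2 + bx + c = 0:
  Sum of roots = -b/a
  Product of roots = c/a

Here a = 5, b = 11, c = -8
Sum = -(11)/5 = -11/5
Product = -8/5 = -8/5

Sum = -11/5, Product = -8/5


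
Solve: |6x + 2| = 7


An absolute value equation |expr| = 7 gives two cases:
Case 1: 6x + 2 = 7
  6x = 5, so x = 5/6
Case 2: 6x + 2 = -7
  6x = -9, so x = -3/2

x = -3/2, x = 5/6


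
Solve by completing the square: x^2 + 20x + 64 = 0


Start: x^2 + 20x + 64 = 0
Move constant: x^2 + 20x = -64
Half of 20 is 10, squared is 100
Add 100 to both sides: x^2 + 20x + 100 = 36
(x + 10)^2 = 36
x + 10 = ±6
x = -10 + 6 = -4 or x = -10 - 6 = -16

x = -16, x = -4


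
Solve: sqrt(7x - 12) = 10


Square both sides: 7x - 12 = 10^2 = 100
7x = 100 + 12 = 112
x = 16
Check: sqrt(7*16 - 12) = sqrt(100) = 10 ✓

x = 16


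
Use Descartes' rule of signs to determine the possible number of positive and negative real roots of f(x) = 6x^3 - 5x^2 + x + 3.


Descartes' rule of signs:

For positive roots, count sign changes in f(x) = 6x^3 - 5x^2 + x + 3:
Signs of coefficients: +, -, +, +
Number of sign changes: 2
Possible positive real roots: 2, 0

For negative roots, examine f(-x) = -6x^3 - 5x^2 - x + 3:
Signs of coefficients: -, -, -, +
Number of sign changes: 1
Possible negative real roots: 1

Positive roots: 2 or 0; Negative roots: 1


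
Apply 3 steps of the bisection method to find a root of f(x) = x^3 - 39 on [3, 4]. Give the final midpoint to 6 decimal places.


f(x) = x^3 - 39
f(3) = -12 < 0
f(4) = 25 > 0

Step 1: midpoint = (3.000000 + 4.000000)/2 = 3.500000
  f(3.500000) = 3.875000
  f(mid) > 0, so root is in [3.000000, 3.500000]

Step 2: midpoint = (3.000000 + 3.500000)/2 = 3.250000
  f(3.250000) = -4.671875
  f(mid) < 0, so root is in [3.250000, 3.500000]

Step 3: midpoint = (3.250000 + 3.500000)/2 = 3.375000
  f(3.375000) = -0.556641
  f(mid) < 0, so root is in [3.375000, 3.500000]

midpoint = 3.375000


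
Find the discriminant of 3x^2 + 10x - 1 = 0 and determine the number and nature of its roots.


For ax^2 + bx + c = 0, discriminant D = b^2 - 4ac
Here a = 3, b = 10, c = -1
D = (10)^2 - 4(3)(-1) = 100 + 12 = 112

D = 112 > 0 but not a perfect square
The equation has 2 distinct real irrational roots.

Discriminant = 112, 2 distinct real irrational roots


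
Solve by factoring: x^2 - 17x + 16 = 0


We need two numbers that multiply to 16 and add to -17.
Those numbers are -1 and -16 (since (-1) * (-16) = 16 and (-1) + (-16) = -17).
So x^2 - 17x + 16 = (x - 1)(x - 16) = 0
Setting each factor to zero: x = 1 or x = 16

x = 1, x = 16


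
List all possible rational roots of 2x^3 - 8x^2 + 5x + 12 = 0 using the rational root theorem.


Rational root theorem: possible roots are ±p/q where:
  p divides the constant term (12): p ∈ {1, 2, 3, 4, 6, 12}
  q divides the leading coefficient (2): q ∈ {1, 2}

All possible rational roots: -12, -6, -4, -3, -2, -3/2, -1, -1/2, 1/2, 1, 3/2, 2, 3, 4, 6, 12

-12, -6, -4, -3, -2, -3/2, -1, -1/2, 1/2, 1, 3/2, 2, 3, 4, 6, 12


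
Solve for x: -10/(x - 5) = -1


Multiply both sides by (x - 5): -10 = -1(x - 5)
Distribute: -10 = -x + 5
-x = -10 - 5 = -15
x = 15

x = 15


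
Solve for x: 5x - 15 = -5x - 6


Starting with: 5x - 15 = -5x - 6
Move all x terms to left: (5 + 5)x = -6 + 15
Simplify: 10x = 9
Divide both sides by 10: x = 9/10

x = 9/10


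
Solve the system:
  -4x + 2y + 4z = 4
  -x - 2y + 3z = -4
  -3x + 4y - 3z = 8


Using Cramer's rule. Expand each determinant along the first row.
D  = (-4)*[(-2)*(-3) - 3*4] - 2*[(-1)*(-3) - 3*(-3)] + 4*[(-1)*4 - (-2)*(-3)]
  = (-4)*(-6) - 2*(12) + 4*(-10) = -40
Dx = 4*[(-2)*(-3) - 3*4] - 2*[(-4)*(-3) - 3*8] + 4*[(-4)*4 - (-2)*8]
  = 4*(-6) - 2*(-12) + 4*(0) = 0
Dy = (-4)*[(-4)*(-3) - 3*8] - 4*[(-1)*(-3) - 3*(-3)] + 4*[(-1)*8 - (-4)*(-3)]
  = (-4)*(-12) - 4*(12) + 4*(-20) = -80
Dz = (-4)*[(-2)*8 - (-4)*4] - 2*[(-1)*8 - (-4)*(-3)] + 4*[(-1)*4 - (-2)*(-3)]
  = (-4)*(0) - 2*(-20) + 4*(-10) = 0
x = Dx/D = 0/-40 = 0, y = Dy/D = -80/-40 = 2, z = Dz/D = 0/-40 = 0
Check eq1: (-4)(0) + (2)(2) + (4)(0) = 4 = 4 ✓
Check eq2: (-1)(0) + (-2)(2) + (3)(0) = -4 = -4 ✓
Check eq3: (-3)(0) + (4)(2) + (-3)(0) = 8 = 8 ✓

x = 0, y = 2, z = 0
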